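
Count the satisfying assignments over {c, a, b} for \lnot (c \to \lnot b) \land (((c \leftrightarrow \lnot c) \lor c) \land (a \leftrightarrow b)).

1

Initial set: {(\lnot (c \to \lnot b) \land (((c \leftrightarrow \lnot c) \lor c) \land (a \leftrightarrow b)))}.
(\lnot (c \to \lnot b) \land (((c \leftrightarrow \lnot c) \lor c) \land (a \leftrightarrow b))): α-rule — add \lnot (c \to \lnot b), (((c \leftrightarrow \lnot c) \lor c) \land (a \leftrightarrow b)).
\lnot (c \to \lnot b): α-rule — add c, \lnot \lnot b.
(((c \leftrightarrow \lnot c) \lor c) \land (a \leftrightarrow b)): α-rule — add ((c \leftrightarrow \lnot c) \lor c), (a \leftrightarrow b).
((c \leftrightarrow \lnot c) \lor c): β-rule — branch into (c \leftrightarrow \lnot c)  //  c.
  branch 1 (add (c \leftrightarrow \lnot c)):
    (a \leftrightarrow b): β-rule — branch into a, b  //  \lnot a, \lnot b.
      branch 1.1 (add a, b):
        (c \leftrightarrow \lnot c): β-rule — branch into c, \lnot c  //  \lnot c, \lnot \lnot c.
          branch 1.1.1 (add c, \lnot c):
            × closes — contains both c and \lnot c.
          branch 1.1.2 (add \lnot c, \lnot \lnot c):
            × closes — contains both c and \lnot c.
      branch 1.2 (add \lnot a, \lnot b):
        × closes — contains both b and \lnot b.
  branch 2 (add c):
    (a \leftrightarrow b): β-rule — branch into a, b  //  \lnot a, \lnot b.
      branch 2.1 (add a, b):
        ○ open, literals {a=1, b=1, c=1}.
      branch 2.2 (add \lnot a, \lnot b):
        × closes — contains both b and \lnot b.
4 branches closed, 1 open.
Each open branch fixes some atoms; the unmentioned ones are free. Counting distinct full assignments: branch {a=1, b=1, c=1} (none free) contributes 1 new. Total: 1.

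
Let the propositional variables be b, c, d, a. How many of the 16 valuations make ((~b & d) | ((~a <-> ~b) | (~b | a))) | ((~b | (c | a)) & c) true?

Initial set: {(((~b & d) | ((~a <-> ~b) | (~b | a))) | ((~b | (c | a)) & c))}.
(((~b & d) | ((~a <-> ~b) | (~b | a))) | ((~b | (c | a)) & c)): β-rule — branch into ((~b & d) | ((~a <-> ~b) | (~b | a)))  //  ((~b | (c | a)) & c).
  branch 1 (add ((~b & d) | ((~a <-> ~b) | (~b | a)))):
    ((~b & d) | ((~a <-> ~b) | (~b | a))): β-rule — branch into (~b & d)  //  ((~a <-> ~b) | (~b | a)).
      branch 1.1 (add (~b & d)):
        (~b & d): α-rule — add ~b, d.
        ○ open, literals {b=F, d=T}.
      branch 1.2 (add ((~a <-> ~b) | (~b | a))):
        ((~a <-> ~b) | (~b | a)): β-rule — branch into (~a <-> ~b)  //  (~b | a).
          branch 1.2.1 (add (~a <-> ~b)):
            (~a <-> ~b): β-rule — branch into ~a, ~b  //  ~~a, ~~b.
              branch 1.2.1.1 (add ~a, ~b):
                ○ open, literals {a=F, b=F}.
              branch 1.2.1.2 (add ~~a, ~~b):
                ○ open, literals {a=T, b=T}.
          branch 1.2.2 (add (~b | a)):
            (~b | a): β-rule — branch into ~b  //  a.
              branch 1.2.2.1 (add ~b):
                ○ open, literals {b=F}.
              branch 1.2.2.2 (add a):
                ○ open, literals {a=T}.
  branch 2 (add ((~b | (c | a)) & c)):
    ((~b | (c | a)) & c): α-rule — add (~b | (c | a)), c.
    (~b | (c | a)): β-rule — branch into ~b  //  (c | a).
      branch 2.1 (add ~b):
        ○ open, literals {b=F, c=T}.
      branch 2.2 (add (c | a)):
        (c | a): β-rule — branch into c  //  a.
          branch 2.2.1 (add c):
            ○ open, literals {c=T}.
          branch 2.2.2 (add a):
            ○ open, literals {a=T, c=T}.
0 branches closed, 8 open.
Each open branch fixes some atoms; the unmentioned ones are free. Counting distinct full assignments: branch {b=F, d=T} (c, a) contributes 4 new; branch {a=F, b=F} (c, d) contributes 2 new; branch {a=T, b=T} (c, d) contributes 4 new; branch {b=F} (c, d, a) contributes 2 new; branch {a=T} (b, c, d) contributes 0 new; branch {b=F, c=T} (d, a) contributes 0 new; branch {c=T} (b, d, a) contributes 2 new; branch {a=T, c=T} (b, d) contributes 0 new. Total: 14.

14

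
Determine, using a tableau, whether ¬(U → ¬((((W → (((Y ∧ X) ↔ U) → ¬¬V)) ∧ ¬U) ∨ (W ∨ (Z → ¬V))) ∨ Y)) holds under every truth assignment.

Assume the negation and expand:
Initial set: {¬¬(U → ¬((((W → (((Y ∧ X) ↔ U) → ¬¬V)) ∧ ¬U) ∨ (W ∨ (Z → ¬V))) ∨ Y))}.
¬¬(U → ¬((((W → (((Y ∧ X) ↔ U) → ¬¬V)) ∧ ¬U) ∨ (W ∨ (Z → ¬V))) ∨ Y)): β-rule — branch into ¬U  //  ¬((((W → (((Y ∧ X) ↔ U) → ¬¬V)) ∧ ¬U) ∨ (W ∨ (Z → ¬V))) ∨ Y).
  branch 1 (add ¬U):
    ○ open, literals {U=F}.
  branch 2 (add ¬((((W → (((Y ∧ X) ↔ U) → ¬¬V)) ∧ ¬U) ∨ (W ∨ (Z → ¬V))) ∨ Y)):
    ¬((((W → (((Y ∧ X) ↔ U) → ¬¬V)) ∧ ¬U) ∨ (W ∨ (Z → ¬V))) ∨ Y): α-rule — add ¬(((W → (((Y ∧ X) ↔ U) → ¬¬V)) ∧ ¬U) ∨ (W ∨ (Z → ¬V))), ¬Y.
    ¬(((W → (((Y ∧ X) ↔ U) → ¬¬V)) ∧ ¬U) ∨ (W ∨ (Z → ¬V))): α-rule — add ¬((W → (((Y ∧ X) ↔ U) → ¬¬V)) ∧ ¬U), ¬(W ∨ (Z → ¬V)).
    ¬(W ∨ (Z → ¬V)): α-rule — add ¬W, ¬(Z → ¬V).
    ¬(Z → ¬V): α-rule — add Z, ¬¬V.
    ¬((W → (((Y ∧ X) ↔ U) → ¬¬V)) ∧ ¬U): β-rule — branch into ¬(W → (((Y ∧ X) ↔ U) → ¬¬V))  //  ¬¬U.
      branch 2.1 (add ¬(W → (((Y ∧ X) ↔ U) → ¬¬V))):
        ¬(W → (((Y ∧ X) ↔ U) → ¬¬V)): α-rule — add W, ¬(((Y ∧ X) ↔ U) → ¬¬V).
        × closes — contains both W and ¬W.
      branch 2.2 (add ¬¬U):
        ○ open, literals {U=T, V=T, W=F, Y=F, Z=T}.
1 branch closed, 2 open.
An open branch gives a countermodel: U=F (unmentioned atoms arbitrary); under it the original formula is false.

Not valid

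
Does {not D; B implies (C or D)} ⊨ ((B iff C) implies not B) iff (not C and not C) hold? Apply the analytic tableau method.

No

Initial set: {not D; (B implies (C or D)); not (((B iff C) implies not B) iff (not C and not C))}.
(B implies (C or D)): β-rule — branch into not B  //  (C or D).
  branch 1 (add not B):
    not (((B iff C) implies not B) iff (not C and not C)): β-rule — branch into ((B iff C) implies not B), not (not C and not C)  //  not ((B iff C) implies not B), (not C and not C).
      branch 1.1 (add ((B iff C) implies not B), not (not C and not C)):
        ((B iff C) implies not B): β-rule — branch into not (B iff C)  //  not B.
          branch 1.1.1 (add not (B iff C)):
            not (not C and not C): β-rule — branch into not not C  //  not not C.
              branch 1.1.1.1 (add not not C):
                not (B iff C): β-rule — branch into B, not C  //  not B, C.
                  branch 1.1.1.1.1 (add B, not C):
                    × closes — contains both B and not B.
                  branch 1.1.1.1.2 (add not B, C):
                    ○ open, literals {B=F, C=T, D=F}.
              branch 1.1.1.2 (add not not C):
                not (B iff C): β-rule — branch into B, not C  //  not B, C.
                  branch 1.1.1.2.1 (add B, not C):
                    × closes — contains both B and not B.
                  branch 1.1.1.2.2 (add not B, C):
                    ○ open, literals {B=F, C=T, D=F}.
          branch 1.1.2 (add not B):
            not (not C and not C): β-rule — branch into not not C  //  not not C.
              branch 1.1.2.1 (add not not C):
                ○ open, literals {B=F, C=T, D=F}.
              branch 1.1.2.2 (add not not C):
                ○ open, literals {B=F, C=T, D=F}.
      branch 1.2 (add not ((B iff C) implies not B), (not C and not C)):
        not ((B iff C) implies not B): α-rule — add (B iff C), not not B.
        × closes — contains both B and not B.
  branch 2 (add (C or D)):
    not (((B iff C) implies not B) iff (not C and not C)): β-rule — branch into ((B iff C) implies not B), not (not C and not C)  //  not ((B iff C) implies not B), (not C and not C).
      branch 2.1 (add ((B iff C) implies not B), not (not C and not C)):
        (C or D): β-rule — branch into C  //  D.
          branch 2.1.1 (add C):
            ((B iff C) implies not B): β-rule — branch into not (B iff C)  //  not B.
              branch 2.1.1.1 (add not (B iff C)):
                not (not C and not C): β-rule — branch into not not C  //  not not C.
                  branch 2.1.1.1.1 (add not not C):
                    not (B iff C): β-rule — branch into B, not C  //  not B, C.
                      branch 2.1.1.1.1.1 (add B, not C):
                        × closes — contains both C and not C.
                      branch 2.1.1.1.1.2 (add not B, C):
                        ○ open, literals {B=F, C=T, D=F}.
                  branch 2.1.1.1.2 (add not not C):
                    not (B iff C): β-rule — branch into B, not C  //  not B, C.
                      branch 2.1.1.1.2.1 (add B, not C):
                        × closes — contains both C and not C.
                      branch 2.1.1.1.2.2 (add not B, C):
                        ○ open, literals {B=F, C=T, D=F}.
              branch 2.1.1.2 (add not B):
                not (not C and not C): β-rule — branch into not not C  //  not not C.
                  branch 2.1.1.2.1 (add not not C):
                    ○ open, literals {B=F, C=T, D=F}.
                  branch 2.1.1.2.2 (add not not C):
                    ○ open, literals {B=F, C=T, D=F}.
          branch 2.1.2 (add D):
            × closes — contains both D and not D.
      branch 2.2 (add not ((B iff C) implies not B), (not C and not C)):
        not ((B iff C) implies not B): α-rule — add (B iff C), not not B.
        (not C and not C): α-rule — add not C, not C.
        (C or D): β-rule — branch into C  //  D.
          branch 2.2.1 (add C):
            × closes — contains both C and not C.
          branch 2.2.2 (add D):
            × closes — contains both D and not D.
8 branches closed, 8 open.
An open branch gives a countermodel: B=F, C=T, D=F (unmentioned atoms arbitrary); the premises hold there but the conclusion fails.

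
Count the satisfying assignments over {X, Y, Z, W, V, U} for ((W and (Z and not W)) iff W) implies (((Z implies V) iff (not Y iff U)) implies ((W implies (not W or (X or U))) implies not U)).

56

Initial set: {(((W and (Z and not W)) iff W) implies (((Z implies V) iff (not Y iff U)) implies ((W implies (not W or (X or U))) implies not U)))}.
(((W and (Z and not W)) iff W) implies (((Z implies V) iff (not Y iff U)) implies ((W implies (not W or (X or U))) implies not U))): β-rule — branch into not ((W and (Z and not W)) iff W)  //  (((Z implies V) iff (not Y iff U)) implies ((W implies (not W or (X or U))) implies not U)).
  branch 1 (add not ((W and (Z and not W)) iff W)):
    not ((W and (Z and not W)) iff W): β-rule — branch into (W and (Z and not W)), not W  //  not (W and (Z and not W)), W.
      branch 1.1 (add (W and (Z and not W)), not W):
        (W and (Z and not W)): α-rule — add W, (Z and not W).
        × closes — contains both W and not W.
      branch 1.2 (add not (W and (Z and not W)), W):
        not (W and (Z and not W)): β-rule — branch into not W  //  not (Z and not W).
          branch 1.2.1 (add not W):
            × closes — contains both W and not W.
          branch 1.2.2 (add not (Z and not W)):
            not (Z and not W): β-rule — branch into not Z  //  not not W.
              branch 1.2.2.1 (add not Z):
                ○ open, literals {W=T, Z=F}.
              branch 1.2.2.2 (add not not W):
                ○ open, literals {W=T}.
  branch 2 (add (((Z implies V) iff (not Y iff U)) implies ((W implies (not W or (X or U))) implies not U))):
    (((Z implies V) iff (not Y iff U)) implies ((W implies (not W or (X or U))) implies not U)): β-rule — branch into not ((Z implies V) iff (not Y iff U))  //  ((W implies (not W or (X or U))) implies not U).
      branch 2.1 (add not ((Z implies V) iff (not Y iff U))):
        not ((Z implies V) iff (not Y iff U)): β-rule — branch into (Z implies V), not (not Y iff U)  //  not (Z implies V), (not Y iff U).
          branch 2.1.1 (add (Z implies V), not (not Y iff U)):
            (Z implies V): β-rule — branch into not Z  //  V.
              branch 2.1.1.1 (add not Z):
                not (not Y iff U): β-rule — branch into not Y, not U  //  not not Y, U.
                  branch 2.1.1.1.1 (add not Y, not U):
                    ○ open, literals {U=F, Y=F, Z=F}.
                  branch 2.1.1.1.2 (add not not Y, U):
                    ○ open, literals {U=T, Y=T, Z=F}.
              branch 2.1.1.2 (add V):
                not (not Y iff U): β-rule — branch into not Y, not U  //  not not Y, U.
                  branch 2.1.1.2.1 (add not Y, not U):
                    ○ open, literals {U=F, V=T, Y=F}.
                  branch 2.1.1.2.2 (add not not Y, U):
                    ○ open, literals {U=T, V=T, Y=T}.
          branch 2.1.2 (add not (Z implies V), (not Y iff U)):
            not (Z implies V): α-rule — add Z, not V.
            (not Y iff U): β-rule — branch into not Y, U  //  not not Y, not U.
              branch 2.1.2.1 (add not Y, U):
                ○ open, literals {U=T, V=F, Y=F, Z=T}.
              branch 2.1.2.2 (add not not Y, not U):
                ○ open, literals {U=F, V=F, Y=T, Z=T}.
      branch 2.2 (add ((W implies (not W or (X or U))) implies not U)):
        ((W implies (not W or (X or U))) implies not U): β-rule — branch into not (W implies (not W or (X or U)))  //  not U.
          branch 2.2.1 (add not (W implies (not W or (X or U)))):
            not (W implies (not W or (X or U))): α-rule — add W, not (not W or (X or U)).
            not (not W or (X or U)): α-rule — add not not W, not (X or U).
            not (X or U): α-rule — add not X, not U.
            ○ open, literals {U=F, W=T, X=F}.
          branch 2.2.2 (add not U):
            ○ open, literals {U=F}.
2 branches closed, 10 open.
Each open branch fixes some atoms; the unmentioned ones are free. Counting distinct full assignments: branch {W=T, Z=F} (X, Y, V, U) contributes 16 new; branch {W=T} (X, Y, Z, V, U) contributes 16 new; branch {U=F, Y=F, Z=F} (X, W, V) contributes 4 new; branch {U=T, Y=T, Z=F} (X, W, V) contributes 4 new; branch {U=F, V=T, Y=F} (X, Z, W) contributes 2 new; branch {U=T, V=T, Y=T} (X, Z, W) contributes 2 new; branch {U=T, V=F, Y=F, Z=T} (X, W) contributes 2 new; branch {U=F, V=F, Y=T, Z=T} (X, W) contributes 2 new; branch {U=F, W=T, X=F} (Y, Z, V) contributes 0 new; branch {U=F} (X, Y, Z, W, V) contributes 8 new. Total: 56.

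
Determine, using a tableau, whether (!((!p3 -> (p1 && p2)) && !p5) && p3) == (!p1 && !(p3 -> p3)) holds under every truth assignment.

Assume the negation and expand:
Initial set: {!((!((!p3 -> (p1 && p2)) && !p5) && p3) == (!p1 && !(p3 -> p3)))}.
!((!((!p3 -> (p1 && p2)) && !p5) && p3) == (!p1 && !(p3 -> p3))): β-rule — branch into (!((!p3 -> (p1 && p2)) && !p5) && p3), !(!p1 && !(p3 -> p3))  //  !(!((!p3 -> (p1 && p2)) && !p5) && p3), (!p1 && !(p3 -> p3)).
  branch 1 (add (!((!p3 -> (p1 && p2)) && !p5) && p3), !(!p1 && !(p3 -> p3))):
    (!((!p3 -> (p1 && p2)) && !p5) && p3): α-rule — add !((!p3 -> (p1 && p2)) && !p5), p3.
    !(!p1 && !(p3 -> p3)): β-rule — branch into !!p1  //  !!(p3 -> p3).
      branch 1.1 (add !!p1):
        !((!p3 -> (p1 && p2)) && !p5): β-rule — branch into !(!p3 -> (p1 && p2))  //  !!p5.
          branch 1.1.1 (add !(!p3 -> (p1 && p2))):
            !(!p3 -> (p1 && p2)): α-rule — add !p3, !(p1 && p2).
            × closes — contains both p3 and !p3.
          branch 1.1.2 (add !!p5):
            ○ open, literals {p1=T, p3=T, p5=T}.
      branch 1.2 (add !!(p3 -> p3)):
        !((!p3 -> (p1 && p2)) && !p5): β-rule — branch into !(!p3 -> (p1 && p2))  //  !!p5.
          branch 1.2.1 (add !(!p3 -> (p1 && p2))):
            !(!p3 -> (p1 && p2)): α-rule — add !p3, !(p1 && p2).
            × closes — contains both p3 and !p3.
          branch 1.2.2 (add !!p5):
            !!(p3 -> p3): β-rule — branch into !p3  //  p3.
              branch 1.2.2.1 (add !p3):
                × closes — contains both p3 and !p3.
              branch 1.2.2.2 (add p3):
                ○ open, literals {p3=T, p5=T}.
  branch 2 (add !(!((!p3 -> (p1 && p2)) && !p5) && p3), (!p1 && !(p3 -> p3))):
    (!p1 && !(p3 -> p3)): α-rule — add !p1, !(p3 -> p3).
    !(p3 -> p3): α-rule — add p3, !p3.
    × closes — contains both p3 and !p3.
4 branches closed, 2 open.
An open branch gives a countermodel: p1=T, p3=T, p5=T (unmentioned atoms arbitrary); under it the original formula is false.

Not valid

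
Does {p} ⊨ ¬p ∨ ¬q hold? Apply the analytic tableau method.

No

Initial set: {p; ¬(¬p ∨ ¬q)}.
¬(¬p ∨ ¬q): α-rule — add ¬¬p, ¬¬q.
○ open, literals {p=T, q=T}.
0 branches closed, 1 open.
An open branch gives a countermodel: p=T, q=T (unmentioned atoms arbitrary); the premises hold there but the conclusion fails.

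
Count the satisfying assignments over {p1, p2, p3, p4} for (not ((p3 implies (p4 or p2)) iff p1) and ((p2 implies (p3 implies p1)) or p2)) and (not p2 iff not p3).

Initial set: {T ((not ((p3 implies (p4 or p2)) iff p1) and ((p2 implies (p3 implies p1)) or p2)) and (not p2 iff not p3))}.
T ((not ((p3 implies (p4 or p2)) iff p1) and ((p2 implies (p3 implies p1)) or p2)) and (not p2 iff not p3)): α-rule — add T (not ((p3 implies (p4 or p2)) iff p1) and ((p2 implies (p3 implies p1)) or p2)), T (not p2 iff not p3).
T (not ((p3 implies (p4 or p2)) iff p1) and ((p2 implies (p3 implies p1)) or p2)): α-rule — add T not ((p3 implies (p4 or p2)) iff p1), T ((p2 implies (p3 implies p1)) or p2).
T (not p2 iff not p3): β-rule — branch into T not p2, T not p3  //  F not p2, F not p3.
  branch 1 (add T not p2, T not p3):
    T not ((p3 implies (p4 or p2)) iff p1): β-rule — branch into T (p3 implies (p4 or p2)), F p1  //  F (p3 implies (p4 or p2)), T p1.
      branch 1.1 (add T (p3 implies (p4 or p2)), F p1):
        T ((p2 implies (p3 implies p1)) or p2): β-rule — branch into T (p2 implies (p3 implies p1))  //  T p2.
          branch 1.1.1 (add T (p2 implies (p3 implies p1))):
            T (p3 implies (p4 or p2)): β-rule — branch into F p3  //  T (p4 or p2).
              branch 1.1.1.1 (add F p3):
                T (p2 implies (p3 implies p1)): β-rule — branch into F p2  //  T (p3 implies p1).
                  branch 1.1.1.1.1 (add F p2):
                    ○ open, literals {p1=false, p2=false, p3=false}.
                  branch 1.1.1.1.2 (add T (p3 implies p1)):
                    T (p3 implies p1): β-rule — branch into F p3  //  T p1.
                      branch 1.1.1.1.2.1 (add F p3):
                        ○ open, literals {p1=false, p2=false, p3=false}.
                      branch 1.1.1.1.2.2 (add T p1):
                        × closes — contains both p1 and not p1.
              branch 1.1.1.2 (add T (p4 or p2)):
                T (p2 implies (p3 implies p1)): β-rule — branch into F p2  //  T (p3 implies p1).
                  branch 1.1.1.2.1 (add F p2):
                    T (p4 or p2): β-rule — branch into T p4  //  T p2.
                      branch 1.1.1.2.1.1 (add T p4):
                        ○ open, literals {p1=false, p2=false, p3=false, p4=true}.
                      branch 1.1.1.2.1.2 (add T p2):
                        × closes — contains both p2 and not p2.
                  branch 1.1.1.2.2 (add T (p3 implies p1)):
                    T (p4 or p2): β-rule — branch into T p4  //  T p2.
                      branch 1.1.1.2.2.1 (add T p4):
                        T (p3 implies p1): β-rule — branch into F p3  //  T p1.
                          branch 1.1.1.2.2.1.1 (add F p3):
                            ○ open, literals {p1=false, p2=false, p3=false, p4=true}.
                          branch 1.1.1.2.2.1.2 (add T p1):
                            × closes — contains both p1 and not p1.
                      branch 1.1.1.2.2.2 (add T p2):
                        × closes — contains both p2 and not p2.
          branch 1.1.2 (add T p2):
            × closes — contains both p2 and not p2.
      branch 1.2 (add F (p3 implies (p4 or p2)), T p1):
        F (p3 implies (p4 or p2)): α-rule — add T p3, F (p4 or p2).
        × closes — contains both p3 and not p3.
  branch 2 (add F not p2, F not p3):
    T not ((p3 implies (p4 or p2)) iff p1): β-rule — branch into T (p3 implies (p4 or p2)), F p1  //  F (p3 implies (p4 or p2)), T p1.
      branch 2.1 (add T (p3 implies (p4 or p2)), F p1):
        T ((p2 implies (p3 implies p1)) or p2): β-rule — branch into T (p2 implies (p3 implies p1))  //  T p2.
          branch 2.1.1 (add T (p2 implies (p3 implies p1))):
            T (p3 implies (p4 or p2)): β-rule — branch into F p3  //  T (p4 or p2).
              branch 2.1.1.1 (add F p3):
                × closes — contains both p3 and not p3.
              branch 2.1.1.2 (add T (p4 or p2)):
                T (p2 implies (p3 implies p1)): β-rule — branch into F p2  //  T (p3 implies p1).
                  branch 2.1.1.2.1 (add F p2):
                    × closes — contains both p2 and not p2.
                  branch 2.1.1.2.2 (add T (p3 implies p1)):
                    T (p4 or p2): β-rule — branch into T p4  //  T p2.
                      branch 2.1.1.2.2.1 (add T p4):
                        T (p3 implies p1): β-rule — branch into F p3  //  T p1.
                          branch 2.1.1.2.2.1.1 (add F p3):
                            × closes — contains both p3 and not p3.
                          branch 2.1.1.2.2.1.2 (add T p1):
                            × closes — contains both p1 and not p1.
                      branch 2.1.1.2.2.2 (add T p2):
                        T (p3 implies p1): β-rule — branch into F p3  //  T p1.
                          branch 2.1.1.2.2.2.1 (add F p3):
                            × closes — contains both p3 and not p3.
                          branch 2.1.1.2.2.2.2 (add T p1):
                            × closes — contains both p1 and not p1.
          branch 2.1.2 (add T p2):
            T (p3 implies (p4 or p2)): β-rule — branch into F p3  //  T (p4 or p2).
              branch 2.1.2.1 (add F p3):
                × closes — contains both p3 and not p3.
              branch 2.1.2.2 (add T (p4 or p2)):
                T (p4 or p2): β-rule — branch into T p4  //  T p2.
                  branch 2.1.2.2.1 (add T p4):
                    ○ open, literals {p1=false, p2=true, p3=true, p4=true}.
                  branch 2.1.2.2.2 (add T p2):
                    ○ open, literals {p1=false, p2=true, p3=true}.
      branch 2.2 (add F (p3 implies (p4 or p2)), T p1):
        F (p3 implies (p4 or p2)): α-rule — add T p3, F (p4 or p2).
        F (p4 or p2): α-rule — add F p4, F p2.
        × closes — contains both p2 and not p2.
14 branches closed, 6 open.
Each open branch fixes some atoms; the unmentioned ones are free. Counting distinct full assignments: branch {p1=false, p2=false, p3=false} (p4) contributes 2 new; branch {p1=false, p2=false, p3=false} (p4) contributes 0 new; branch {p1=false, p2=false, p3=false, p4=true} (none free) contributes 0 new; branch {p1=false, p2=false, p3=false, p4=true} (none free) contributes 0 new; branch {p1=false, p2=true, p3=true, p4=true} (none free) contributes 1 new; branch {p1=false, p2=true, p3=true} (p4) contributes 1 new. Total: 4.

4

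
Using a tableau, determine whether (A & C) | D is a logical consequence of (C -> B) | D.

No

Initial set: {((C -> B) | D); ~((A & C) | D)}.
~((A & C) | D): α-rule — add ~(A & C), ~D.
((C -> B) | D): β-rule — branch into (C -> B)  //  D.
  branch 1 (add (C -> B)):
    ~(A & C): β-rule — branch into ~A  //  ~C.
      branch 1.1 (add ~A):
        (C -> B): β-rule — branch into ~C  //  B.
          branch 1.1.1 (add ~C):
            ○ open, literals {A=F, C=F, D=F}.
          branch 1.1.2 (add B):
            ○ open, literals {A=F, B=T, D=F}.
      branch 1.2 (add ~C):
        (C -> B): β-rule — branch into ~C  //  B.
          branch 1.2.1 (add ~C):
            ○ open, literals {C=F, D=F}.
          branch 1.2.2 (add B):
            ○ open, literals {B=T, C=F, D=F}.
  branch 2 (add D):
    × closes — contains both D and ~D.
1 branch closed, 4 open.
An open branch gives a countermodel: A=F, C=F, D=F (unmentioned atoms arbitrary); the premises hold there but the conclusion fails.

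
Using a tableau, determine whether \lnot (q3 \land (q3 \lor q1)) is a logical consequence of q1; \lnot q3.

Initial set: {q1; \lnot q3; \lnot \lnot (q3 \land (q3 \lor q1))}.
\lnot \lnot (q3 \land (q3 \lor q1)): α-rule — add q3, (q3 \lor q1).
× closes — contains both q3 and \lnot q3.
All 1 branch closes.
Every branch closed, so the premises entail the conclusion.

Yes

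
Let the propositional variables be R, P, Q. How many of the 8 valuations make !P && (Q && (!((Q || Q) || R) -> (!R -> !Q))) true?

Initial set: {(!P && (Q && (!((Q || Q) || R) -> (!R -> !Q))))}.
(!P && (Q && (!((Q || Q) || R) -> (!R -> !Q)))): α-rule — add !P, (Q && (!((Q || Q) || R) -> (!R -> !Q))).
(Q && (!((Q || Q) || R) -> (!R -> !Q))): α-rule — add Q, (!((Q || Q) || R) -> (!R -> !Q)).
(!((Q || Q) || R) -> (!R -> !Q)): β-rule — branch into !!((Q || Q) || R)  //  (!R -> !Q).
  branch 1 (add !!((Q || Q) || R)):
    !!((Q || Q) || R): β-rule — branch into (Q || Q)  //  R.
      branch 1.1 (add (Q || Q)):
        (Q || Q): β-rule — branch into Q  //  Q.
          branch 1.1.1 (add Q):
            ○ open, literals {P=F, Q=T}.
          branch 1.1.2 (add Q):
            ○ open, literals {P=F, Q=T}.
      branch 1.2 (add R):
        ○ open, literals {P=F, Q=T, R=T}.
  branch 2 (add (!R -> !Q)):
    (!R -> !Q): β-rule — branch into !!R  //  !Q.
      branch 2.1 (add !!R):
        ○ open, literals {P=F, Q=T, R=T}.
      branch 2.2 (add !Q):
        × closes — contains both Q and !Q.
1 branch closed, 4 open.
Each open branch fixes some atoms; the unmentioned ones are free. Counting distinct full assignments: branch {P=F, Q=T} (R) contributes 2 new; branch {P=F, Q=T} (R) contributes 0 new; branch {P=F, Q=T, R=T} (none free) contributes 0 new; branch {P=F, Q=T, R=T} (none free) contributes 0 new. Total: 2.

2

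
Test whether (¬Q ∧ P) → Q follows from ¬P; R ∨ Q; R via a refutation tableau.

Yes

Initial set: {T ¬P; T (R ∨ Q); T R; F ((¬Q ∧ P) → Q)}.
F ((¬Q ∧ P) → Q): α-rule — add T (¬Q ∧ P), F Q.
T (¬Q ∧ P): α-rule — add T ¬Q, T P.
× closes — contains both P and ¬P.
All 1 branch closes.
Every branch closed, so the premises entail the conclusion.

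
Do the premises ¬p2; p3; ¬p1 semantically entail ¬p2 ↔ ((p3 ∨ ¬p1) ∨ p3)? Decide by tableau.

Initial set: {¬p2; p3; ¬p1; ¬(¬p2 ↔ ((p3 ∨ ¬p1) ∨ p3))}.
¬(¬p2 ↔ ((p3 ∨ ¬p1) ∨ p3)): β-rule — branch into ¬p2, ¬((p3 ∨ ¬p1) ∨ p3)  //  ¬¬p2, ((p3 ∨ ¬p1) ∨ p3).
  branch 1 (add ¬p2, ¬((p3 ∨ ¬p1) ∨ p3)):
    ¬((p3 ∨ ¬p1) ∨ p3): α-rule — add ¬(p3 ∨ ¬p1), ¬p3.
    × closes — contains both p3 and ¬p3.
  branch 2 (add ¬¬p2, ((p3 ∨ ¬p1) ∨ p3)):
    × closes — contains both p2 and ¬p2.
All 2 branches close.
Every branch closed, so the premises entail the conclusion.

Yes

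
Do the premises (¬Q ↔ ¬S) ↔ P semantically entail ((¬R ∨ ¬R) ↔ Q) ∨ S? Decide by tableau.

No

Initial set: {((¬Q ↔ ¬S) ↔ P); ¬(((¬R ∨ ¬R) ↔ Q) ∨ S)}.
¬(((¬R ∨ ¬R) ↔ Q) ∨ S): α-rule — add ¬((¬R ∨ ¬R) ↔ Q), ¬S.
((¬Q ↔ ¬S) ↔ P): β-rule — branch into (¬Q ↔ ¬S), P  //  ¬(¬Q ↔ ¬S), ¬P.
  branch 1 (add (¬Q ↔ ¬S), P):
    ¬((¬R ∨ ¬R) ↔ Q): β-rule — branch into (¬R ∨ ¬R), ¬Q  //  ¬(¬R ∨ ¬R), Q.
      branch 1.1 (add (¬R ∨ ¬R), ¬Q):
        (¬Q ↔ ¬S): β-rule — branch into ¬Q, ¬S  //  ¬¬Q, ¬¬S.
          branch 1.1.1 (add ¬Q, ¬S):
            (¬R ∨ ¬R): β-rule — branch into ¬R  //  ¬R.
              branch 1.1.1.1 (add ¬R):
                ○ open, literals {P=T, Q=F, R=F, S=F}.
              branch 1.1.1.2 (add ¬R):
                ○ open, literals {P=T, Q=F, R=F, S=F}.
          branch 1.1.2 (add ¬¬Q, ¬¬S):
            × closes — contains both Q and ¬Q.
      branch 1.2 (add ¬(¬R ∨ ¬R), Q):
        ¬(¬R ∨ ¬R): α-rule — add ¬¬R, ¬¬R.
        (¬Q ↔ ¬S): β-rule — branch into ¬Q, ¬S  //  ¬¬Q, ¬¬S.
          branch 1.2.1 (add ¬Q, ¬S):
            × closes — contains both Q and ¬Q.
          branch 1.2.2 (add ¬¬Q, ¬¬S):
            × closes — contains both S and ¬S.
  branch 2 (add ¬(¬Q ↔ ¬S), ¬P):
    ¬((¬R ∨ ¬R) ↔ Q): β-rule — branch into (¬R ∨ ¬R), ¬Q  //  ¬(¬R ∨ ¬R), Q.
      branch 2.1 (add (¬R ∨ ¬R), ¬Q):
        ¬(¬Q ↔ ¬S): β-rule — branch into ¬Q, ¬¬S  //  ¬¬Q, ¬S.
          branch 2.1.1 (add ¬Q, ¬¬S):
            × closes — contains both S and ¬S.
          branch 2.1.2 (add ¬¬Q, ¬S):
            × closes — contains both Q and ¬Q.
      branch 2.2 (add ¬(¬R ∨ ¬R), Q):
        ¬(¬R ∨ ¬R): α-rule — add ¬¬R, ¬¬R.
        ¬(¬Q ↔ ¬S): β-rule — branch into ¬Q, ¬¬S  //  ¬¬Q, ¬S.
          branch 2.2.1 (add ¬Q, ¬¬S):
            × closes — contains both Q and ¬Q.
          branch 2.2.2 (add ¬¬Q, ¬S):
            ○ open, literals {P=F, Q=T, R=T, S=F}.
6 branches closed, 3 open.
An open branch gives a countermodel: P=T, Q=F, R=F, S=F (unmentioned atoms arbitrary); the premises hold there but the conclusion fails.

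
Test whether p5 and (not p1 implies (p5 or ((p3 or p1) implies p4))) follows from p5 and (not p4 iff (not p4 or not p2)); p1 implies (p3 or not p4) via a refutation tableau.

Yes

Initial set: {T (p5 and (not p4 iff (not p4 or not p2))); T (p1 implies (p3 or not p4)); F (p5 and (not p1 implies (p5 or ((p3 or p1) implies p4))))}.
T (p5 and (not p4 iff (not p4 or not p2))): α-rule — add T p5, T (not p4 iff (not p4 or not p2)).
T (p1 implies (p3 or not p4)): β-rule — branch into F p1  //  T (p3 or not p4).
  branch 1 (add F p1):
    F (p5 and (not p1 implies (p5 or ((p3 or p1) implies p4)))): β-rule — branch into F p5  //  F (not p1 implies (p5 or ((p3 or p1) implies p4))).
      branch 1.1 (add F p5):
        × closes — contains both p5 and not p5.
      branch 1.2 (add F (not p1 implies (p5 or ((p3 or p1) implies p4)))):
        F (not p1 implies (p5 or ((p3 or p1) implies p4))): α-rule — add T not p1, F (p5 or ((p3 or p1) implies p4)).
        F (p5 or ((p3 or p1) implies p4)): α-rule — add F p5, F ((p3 or p1) implies p4).
        × closes — contains both p5 and not p5.
  branch 2 (add T (p3 or not p4)):
    F (p5 and (not p1 implies (p5 or ((p3 or p1) implies p4)))): β-rule — branch into F p5  //  F (not p1 implies (p5 or ((p3 or p1) implies p4))).
      branch 2.1 (add F p5):
        × closes — contains both p5 and not p5.
      branch 2.2 (add F (not p1 implies (p5 or ((p3 or p1) implies p4)))):
        F (not p1 implies (p5 or ((p3 or p1) implies p4))): α-rule — add T not p1, F (p5 or ((p3 or p1) implies p4)).
        F (p5 or ((p3 or p1) implies p4)): α-rule — add F p5, F ((p3 or p1) implies p4).
        × closes — contains both p5 and not p5.
All 4 branches close.
Every branch closed, so the premises entail the conclusion.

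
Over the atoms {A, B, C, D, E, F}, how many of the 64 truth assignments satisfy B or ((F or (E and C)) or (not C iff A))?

58

Initial set: {(B or ((F or (E and C)) or (not C iff A)))}.
(B or ((F or (E and C)) or (not C iff A))): β-rule — branch into B  //  ((F or (E and C)) or (not C iff A)).
  branch 1 (add B):
    ○ open, literals {B=1}.
  branch 2 (add ((F or (E and C)) or (not C iff A))):
    ((F or (E and C)) or (not C iff A)): β-rule — branch into (F or (E and C))  //  (not C iff A).
      branch 2.1 (add (F or (E and C))):
        (F or (E and C)): β-rule — branch into F  //  (E and C).
          branch 2.1.1 (add F):
            ○ open, literals {F=1}.
          branch 2.1.2 (add (E and C)):
            (E and C): α-rule — add E, C.
            ○ open, literals {C=1, E=1}.
      branch 2.2 (add (not C iff A)):
        (not C iff A): β-rule — branch into not C, A  //  not not C, not A.
          branch 2.2.1 (add not C, A):
            ○ open, literals {A=1, C=0}.
          branch 2.2.2 (add not not C, not A):
            ○ open, literals {A=0, C=1}.
0 branches closed, 5 open.
Each open branch fixes some atoms; the unmentioned ones are free. Counting distinct full assignments: branch {B=1} (A, C, D, E, F) contributes 32 new; branch {F=1} (A, B, C, D, E) contributes 16 new; branch {C=1, E=1} (A, B, D, F) contributes 4 new; branch {A=1, C=0} (B, D, E, F) contributes 4 new; branch {A=0, C=1} (B, D, E, F) contributes 2 new. Total: 58.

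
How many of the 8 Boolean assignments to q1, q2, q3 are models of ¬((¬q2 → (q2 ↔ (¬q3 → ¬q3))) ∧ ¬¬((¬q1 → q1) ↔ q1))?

Initial set: {¬((¬q2 → (q2 ↔ (¬q3 → ¬q3))) ∧ ¬¬((¬q1 → q1) ↔ q1))}.
¬((¬q2 → (q2 ↔ (¬q3 → ¬q3))) ∧ ¬¬((¬q1 → q1) ↔ q1)): β-rule — branch into ¬(¬q2 → (q2 ↔ (¬q3 → ¬q3)))  //  ¬¬¬((¬q1 → q1) ↔ q1).
  branch 1 (add ¬(¬q2 → (q2 ↔ (¬q3 → ¬q3)))):
    ¬(¬q2 → (q2 ↔ (¬q3 → ¬q3))): α-rule — add ¬q2, ¬(q2 ↔ (¬q3 → ¬q3)).
    ¬(q2 ↔ (¬q3 → ¬q3)): β-rule — branch into q2, ¬(¬q3 → ¬q3)  //  ¬q2, (¬q3 → ¬q3).
      branch 1.1 (add q2, ¬(¬q3 → ¬q3)):
        × closes — contains both q2 and ¬q2.
      branch 1.2 (add ¬q2, (¬q3 → ¬q3)):
        (¬q3 → ¬q3): β-rule — branch into ¬¬q3  //  ¬q3.
          branch 1.2.1 (add ¬¬q3):
            ○ open, literals {q2=false, q3=true}.
          branch 1.2.2 (add ¬q3):
            ○ open, literals {q2=false, q3=false}.
  branch 2 (add ¬¬¬((¬q1 → q1) ↔ q1)):
    ¬¬¬((¬q1 → q1) ↔ q1): drop double negation, giving ¬((¬q1 → q1) ↔ q1).
    ¬((¬q1 → q1) ↔ q1): β-rule — branch into (¬q1 → q1), ¬q1  //  ¬(¬q1 → q1), q1.
      branch 2.1 (add (¬q1 → q1), ¬q1):
        (¬q1 → q1): β-rule — branch into ¬¬q1  //  q1.
          branch 2.1.1 (add ¬¬q1):
            × closes — contains both q1 and ¬q1.
          branch 2.1.2 (add q1):
            × closes — contains both q1 and ¬q1.
      branch 2.2 (add ¬(¬q1 → q1), q1):
        ¬(¬q1 → q1): α-rule — add ¬q1, ¬q1.
        × closes — contains both q1 and ¬q1.
4 branches closed, 2 open.
Each open branch fixes some atoms; the unmentioned ones are free. Counting distinct full assignments: branch {q2=false, q3=true} (q1) contributes 2 new; branch {q2=false, q3=false} (q1) contributes 2 new. Total: 4.

4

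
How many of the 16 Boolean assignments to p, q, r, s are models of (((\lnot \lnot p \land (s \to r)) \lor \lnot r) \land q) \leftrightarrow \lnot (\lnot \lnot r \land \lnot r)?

6

Initial set: {((((\lnot \lnot p \land (s \to r)) \lor \lnot r) \land q) \leftrightarrow \lnot (\lnot \lnot r \land \lnot r))}.
((((\lnot \lnot p \land (s \to r)) \lor \lnot r) \land q) \leftrightarrow \lnot (\lnot \lnot r \land \lnot r)): β-rule — branch into (((\lnot \lnot p \land (s \to r)) \lor \lnot r) \land q), \lnot (\lnot \lnot r \land \lnot r)  //  \lnot (((\lnot \lnot p \land (s \to r)) \lor \lnot r) \land q), \lnot \lnot (\lnot \lnot r \land \lnot r).
  branch 1 (add (((\lnot \lnot p \land (s \to r)) \lor \lnot r) \land q), \lnot (\lnot \lnot r \land \lnot r)):
    (((\lnot \lnot p \land (s \to r)) \lor \lnot r) \land q): α-rule — add ((\lnot \lnot p \land (s \to r)) \lor \lnot r), q.
    \lnot (\lnot \lnot r \land \lnot r): β-rule — branch into \lnot \lnot \lnot r  //  \lnot \lnot r.
      branch 1.1 (add \lnot \lnot \lnot r):
        \lnot \lnot \lnot r: drop double negation, giving \lnot r.
        ((\lnot \lnot p \land (s \to r)) \lor \lnot r): β-rule — branch into (\lnot \lnot p \land (s \to r))  //  \lnot r.
          branch 1.1.1 (add (\lnot \lnot p \land (s \to r))):
            (\lnot \lnot p \land (s \to r)): α-rule — add \lnot \lnot p, (s \to r).
            \lnot \lnot p: drop double negation, giving p.
            (s \to r): β-rule — branch into \lnot s  //  r.
              branch 1.1.1.1 (add \lnot s):
                ○ open, literals {p=true, q=true, r=false, s=false}.
              branch 1.1.1.2 (add r):
                × closes — contains both r and \lnot r.
          branch 1.1.2 (add \lnot r):
            ○ open, literals {q=true, r=false}.
      branch 1.2 (add \lnot \lnot r):
        ((\lnot \lnot p \land (s \to r)) \lor \lnot r): β-rule — branch into (\lnot \lnot p \land (s \to r))  //  \lnot r.
          branch 1.2.1 (add (\lnot \lnot p \land (s \to r))):
            (\lnot \lnot p \land (s \to r)): α-rule — add \lnot \lnot p, (s \to r).
            \lnot \lnot p: drop double negation, giving p.
            (s \to r): β-rule — branch into \lnot s  //  r.
              branch 1.2.1.1 (add \lnot s):
                ○ open, literals {p=true, q=true, r=true, s=false}.
              branch 1.2.1.2 (add r):
                ○ open, literals {p=true, q=true, r=true}.
          branch 1.2.2 (add \lnot r):
            × closes — contains both r and \lnot r.
  branch 2 (add \lnot (((\lnot \lnot p \land (s \to r)) \lor \lnot r) \land q), \lnot \lnot (\lnot \lnot r \land \lnot r)):
    \lnot \lnot (\lnot \lnot r \land \lnot r): α-rule — add \lnot \lnot r, \lnot r.
    \lnot \lnot r: drop double negation, giving r.
    × closes — contains both r and \lnot r.
3 branches closed, 4 open.
Each open branch fixes some atoms; the unmentioned ones are free. Counting distinct full assignments: branch {p=true, q=true, r=false, s=false} (none free) contributes 1 new; branch {q=true, r=false} (p, s) contributes 3 new; branch {p=true, q=true, r=true, s=false} (none free) contributes 1 new; branch {p=true, q=true, r=true} (s) contributes 1 new. Total: 6.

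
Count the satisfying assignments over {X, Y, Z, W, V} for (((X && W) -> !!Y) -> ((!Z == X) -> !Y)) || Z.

28

Initial set: {((((X && W) -> !!Y) -> ((!Z == X) -> !Y)) || Z)}.
((((X && W) -> !!Y) -> ((!Z == X) -> !Y)) || Z): β-rule — branch into (((X && W) -> !!Y) -> ((!Z == X) -> !Y))  //  Z.
  branch 1 (add (((X && W) -> !!Y) -> ((!Z == X) -> !Y))):
    (((X && W) -> !!Y) -> ((!Z == X) -> !Y)): β-rule — branch into !((X && W) -> !!Y)  //  ((!Z == X) -> !Y).
      branch 1.1 (add !((X && W) -> !!Y)):
        !((X && W) -> !!Y): α-rule — add (X && W), !!!Y.
        (X && W): α-rule — add X, W.
        !!!Y: drop double negation, giving !Y.
        ○ open, literals {W=T, X=T, Y=F}.
      branch 1.2 (add ((!Z == X) -> !Y)):
        ((!Z == X) -> !Y): β-rule — branch into !(!Z == X)  //  !Y.
          branch 1.2.1 (add !(!Z == X)):
            !(!Z == X): β-rule — branch into !Z, !X  //  !!Z, X.
              branch 1.2.1.1 (add !Z, !X):
                ○ open, literals {X=F, Z=F}.
              branch 1.2.1.2 (add !!Z, X):
                ○ open, literals {X=T, Z=T}.
          branch 1.2.2 (add !Y):
            ○ open, literals {Y=F}.
  branch 2 (add Z):
    ○ open, literals {Z=T}.
0 branches closed, 5 open.
Each open branch fixes some atoms; the unmentioned ones are free. Counting distinct full assignments: branch {W=T, X=T, Y=F} (Z, V) contributes 4 new; branch {X=F, Z=F} (Y, W, V) contributes 8 new; branch {X=T, Z=T} (Y, W, V) contributes 6 new; branch {Y=F} (X, Z, W, V) contributes 6 new; branch {Z=T} (X, Y, W, V) contributes 4 new. Total: 28.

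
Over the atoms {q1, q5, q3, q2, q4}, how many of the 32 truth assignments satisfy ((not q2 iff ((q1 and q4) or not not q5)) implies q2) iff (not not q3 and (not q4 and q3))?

Initial set: {T (((not q2 iff ((q1 and q4) or not not q5)) implies q2) iff (not not q3 and (not q4 and q3)))}.
T (((not q2 iff ((q1 and q4) or not not q5)) implies q2) iff (not not q3 and (not q4 and q3))): β-rule — branch into T ((not q2 iff ((q1 and q4) or not not q5)) implies q2), T (not not q3 and (not q4 and q3))  //  F ((not q2 iff ((q1 and q4) or not not q5)) implies q2), F (not not q3 and (not q4 and q3)).
  branch 1 (add T ((not q2 iff ((q1 and q4) or not not q5)) implies q2), T (not not q3 and (not q4 and q3))):
    T (not not q3 and (not q4 and q3)): α-rule — add T not not q3, T (not q4 and q3).
    T not not q3: drop double negation, giving T q3.
    T (not q4 and q3): α-rule — add T not q4, T q3.
    T ((not q2 iff ((q1 and q4) or not not q5)) implies q2): β-rule — branch into F (not q2 iff ((q1 and q4) or not not q5))  //  T q2.
      branch 1.1 (add F (not q2 iff ((q1 and q4) or not not q5))):
        F (not q2 iff ((q1 and q4) or not not q5)): β-rule — branch into T not q2, F ((q1 and q4) or not not q5)  //  F not q2, T ((q1 and q4) or not not q5).
          branch 1.1.1 (add T not q2, F ((q1 and q4) or not not q5)):
            F ((q1 and q4) or not not q5): α-rule — add F (q1 and q4), F not not q5.
            F not not q5: drop double negation, giving F q5.
            F (q1 and q4): β-rule — branch into F q1  //  F q4.
              branch 1.1.1.1 (add F q1):
                ○ open, literals {q1=0, q2=0, q3=1, q4=0, q5=0}.
              branch 1.1.1.2 (add F q4):
                ○ open, literals {q2=0, q3=1, q4=0, q5=0}.
          branch 1.1.2 (add F not q2, T ((q1 and q4) or not not q5)):
            T ((q1 and q4) or not not q5): β-rule — branch into T (q1 and q4)  //  T not not q5.
              branch 1.1.2.1 (add T (q1 and q4)):
                T (q1 and q4): α-rule — add T q1, T q4.
                × closes — contains both q4 and not q4.
              branch 1.1.2.2 (add T not not q5):
                T not not q5: drop double negation, giving T q5.
                ○ open, literals {q2=1, q3=1, q4=0, q5=1}.
      branch 1.2 (add T q2):
        ○ open, literals {q2=1, q3=1, q4=0}.
  branch 2 (add F ((not q2 iff ((q1 and q4) or not not q5)) implies q2), F (not not q3 and (not q4 and q3))):
    F ((not q2 iff ((q1 and q4) or not not q5)) implies q2): α-rule — add T (not q2 iff ((q1 and q4) or not not q5)), F q2.
    F (not not q3 and (not q4 and q3)): β-rule — branch into F not not q3  //  F (not q4 and q3).
      branch 2.1 (add F not not q3):
        F not not q3: drop double negation, giving F q3.
        T (not q2 iff ((q1 and q4) or not not q5)): β-rule — branch into T not q2, T ((q1 and q4) or not not q5)  //  F not q2, F ((q1 and q4) or not not q5).
          branch 2.1.1 (add T not q2, T ((q1 and q4) or not not q5)):
            T ((q1 and q4) or not not q5): β-rule — branch into T (q1 and q4)  //  T not not q5.
              branch 2.1.1.1 (add T (q1 and q4)):
                T (q1 and q4): α-rule — add T q1, T q4.
                ○ open, literals {q1=1, q2=0, q3=0, q4=1}.
              branch 2.1.1.2 (add T not not q5):
                T not not q5: drop double negation, giving T q5.
                ○ open, literals {q2=0, q3=0, q5=1}.
          branch 2.1.2 (add F not q2, F ((q1 and q4) or not not q5)):
            × closes — contains both q2 and not q2.
      branch 2.2 (add F (not q4 and q3)):
        T (not q2 iff ((q1 and q4) or not not q5)): β-rule — branch into T not q2, T ((q1 and q4) or not not q5)  //  F not q2, F ((q1 and q4) or not not q5).
          branch 2.2.1 (add T not q2, T ((q1 and q4) or not not q5)):
            F (not q4 and q3): β-rule — branch into F not q4  //  F q3.
              branch 2.2.1.1 (add F not q4):
                T ((q1 and q4) or not not q5): β-rule — branch into T (q1 and q4)  //  T not not q5.
                  branch 2.2.1.1.1 (add T (q1 and q4)):
                    T (q1 and q4): α-rule — add T q1, T q4.
                    ○ open, literals {q1=1, q2=0, q4=1}.
                  branch 2.2.1.1.2 (add T not not q5):
                    T not not q5: drop double negation, giving T q5.
                    ○ open, literals {q2=0, q4=1, q5=1}.
              branch 2.2.1.2 (add F q3):
                T ((q1 and q4) or not not q5): β-rule — branch into T (q1 and q4)  //  T not not q5.
                  branch 2.2.1.2.1 (add T (q1 and q4)):
                    T (q1 and q4): α-rule — add T q1, T q4.
                    ○ open, literals {q1=1, q2=0, q3=0, q4=1}.
                  branch 2.2.1.2.2 (add T not not q5):
                    T not not q5: drop double negation, giving T q5.
                    ○ open, literals {q2=0, q3=0, q5=1}.
          branch 2.2.2 (add F not q2, F ((q1 and q4) or not not q5)):
            × closes — contains both q2 and not q2.
3 branches closed, 10 open.
Each open branch fixes some atoms; the unmentioned ones are free. Counting distinct full assignments: branch {q1=0, q2=0, q3=1, q4=0, q5=0} (none free) contributes 1 new; branch {q2=0, q3=1, q4=0, q5=0} (q1) contributes 1 new; branch {q2=1, q3=1, q4=0, q5=1} (q1) contributes 2 new; branch {q2=1, q3=1, q4=0} (q1, q5) contributes 2 new; branch {q1=1, q2=0, q3=0, q4=1} (q5) contributes 2 new; branch {q2=0, q3=0, q5=1} (q1, q4) contributes 3 new; branch {q1=1, q2=0, q4=1} (q5, q3) contributes 2 new; branch {q2=0, q4=1, q5=1} (q1, q3) contributes 1 new; branch {q1=1, q2=0, q3=0, q4=1} (q5) contributes 0 new; branch {q2=0, q3=0, q5=1} (q1, q4) contributes 0 new. Total: 14.

14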